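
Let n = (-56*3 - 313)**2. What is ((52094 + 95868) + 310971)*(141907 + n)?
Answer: 171305003044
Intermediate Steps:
n = 231361 (n = (-168 - 313)**2 = (-481)**2 = 231361)
((52094 + 95868) + 310971)*(141907 + n) = ((52094 + 95868) + 310971)*(141907 + 231361) = (147962 + 310971)*373268 = 458933*373268 = 171305003044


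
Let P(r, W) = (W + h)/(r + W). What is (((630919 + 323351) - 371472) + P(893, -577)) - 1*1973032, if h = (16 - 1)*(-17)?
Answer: -109828694/79 ≈ -1.3902e+6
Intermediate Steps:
h = -255 (h = 15*(-17) = -255)
P(r, W) = (-255 + W)/(W + r) (P(r, W) = (W - 255)/(r + W) = (-255 + W)/(W + r))
(((630919 + 323351) - 371472) + P(893, -577)) - 1*1973032 = (((630919 + 323351) - 371472) + (-255 - 577)/(-577 + 893)) - 1*1973032 = ((954270 - 371472) - 832/316) - 1973032 = (582798 + (1/316)*(-832)) - 1973032 = (582798 - 208/79) - 1973032 = 46040834/79 - 1973032 = -109828694/79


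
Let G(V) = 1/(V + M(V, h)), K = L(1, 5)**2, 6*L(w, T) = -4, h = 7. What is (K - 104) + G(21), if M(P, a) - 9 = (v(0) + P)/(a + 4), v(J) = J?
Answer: -36337/351 ≈ -103.52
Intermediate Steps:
L(w, T) = -2/3 (L(w, T) = (1/6)*(-4) = -2/3)
M(P, a) = 9 + P/(4 + a) (M(P, a) = 9 + (0 + P)/(a + 4) = 9 + P/(4 + a))
K = 4/9 (K = (-2/3)**2 = 4/9 ≈ 0.44444)
G(V) = 1/(9 + 12*V/11) (G(V) = 1/(V + (36 + V + 9*7)/(4 + 7)) = 1/(V + (36 + V + 63)/11) = 1/(V + (99 + V)/11) = 1/(V + (9 + V/11)) = 1/(9 + 12*V/11))
(K - 104) + G(21) = (4/9 - 104) + 11/(3*(33 + 4*21)) = -932/9 + 11/(3*(33 + 84)) = -932/9 + (11/3)/117 = -932/9 + (11/3)*(1/117) = -932/9 + 11/351 = -36337/351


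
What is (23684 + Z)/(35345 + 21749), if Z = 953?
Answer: 24637/57094 ≈ 0.43152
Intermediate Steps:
(23684 + Z)/(35345 + 21749) = (23684 + 953)/(35345 + 21749) = 24637/57094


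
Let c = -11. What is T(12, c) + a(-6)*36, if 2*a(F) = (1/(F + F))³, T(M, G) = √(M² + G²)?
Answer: -1/96 + √265 ≈ 16.268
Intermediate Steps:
T(M, G) = √(G² + M²)
a(F) = 1/(16*F³) (a(F) = (1/(F + F))³/2 = (1/(2*F))³/2 = (1/(8*F³))/2 = 1/(16*F³))
T(12, c) + a(-6)*36 = √((-11)² + 12²) + ((1/16)/(-6)³)*36 = √(121 + 144) + ((1/16)*(-1/216))*36 = √265 - 1/3456*36 = √265 - 1/96 = -1/96 + √265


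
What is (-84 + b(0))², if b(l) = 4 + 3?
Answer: 5929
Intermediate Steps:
b(l) = 7
(-84 + b(0))² = (-84 + 7)² = (-77)² = 5929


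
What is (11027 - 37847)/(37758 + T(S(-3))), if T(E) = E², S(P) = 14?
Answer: -13410/18977 ≈ -0.70665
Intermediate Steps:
(11027 - 37847)/(37758 + T(S(-3))) = (11027 - 37847)/(37758 + 14²) = -26820/(37758 + 196) = -26820/37954 = -26820*1/37954 = -13410/18977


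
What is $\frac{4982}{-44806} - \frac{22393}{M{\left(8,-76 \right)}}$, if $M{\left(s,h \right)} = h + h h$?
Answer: $- \frac{515869079}{127697100} \approx -4.0398$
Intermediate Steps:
$M{\left(s,h \right)} = h + h^{2}$
$\frac{4982}{-44806} - \frac{22393}{M{\left(8,-76 \right)}} = \frac{4982}{-44806} - \frac{22393}{\left(-76\right) \left(1 - 76\right)} = 4982 \left(- \frac{1}{44806}\right) - \frac{22393}{\left(-76\right) \left(-75\right)} = - \frac{2491}{22403} - \frac{22393}{5700} = - \frac{515869079}{127697100}$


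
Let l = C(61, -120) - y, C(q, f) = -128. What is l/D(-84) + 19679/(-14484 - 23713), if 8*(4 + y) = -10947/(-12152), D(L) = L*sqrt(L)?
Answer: -19679/38197 - 12065731*I*sqrt(21)/342978048 ≈ -0.5152 - 0.16121*I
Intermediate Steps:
D(L) = L**(3/2)
y = -377917/97216 (y = -4 + (-10947/(-12152))/8 = -4 + (-10947*(-1/12152))/8 = -4 + (1/8)*(10947/12152) = -4 + 10947/97216 = -377917/97216 ≈ -3.8874)
l = -12065731/97216 (l = -128 - 1*(-377917/97216) = -128 + 377917/97216 = -12065731/97216 ≈ -124.11)
l/D(-84) + 19679/(-14484 - 23713) = -12065731*I*sqrt(21)/3528/97216 + 19679/(-14484 - 23713) = -12065731*I*sqrt(21)/3528/97216 + 19679/(-38197) = -12065731*I*sqrt(21)/342978048 + 19679*(-1/38197) = -12065731*I*sqrt(21)/342978048 - 19679/38197 = -19679/38197 - 12065731*I*sqrt(21)/342978048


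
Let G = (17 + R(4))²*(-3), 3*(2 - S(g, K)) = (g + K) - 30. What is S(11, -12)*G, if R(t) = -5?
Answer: -5328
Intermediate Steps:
S(g, K) = 12 - K/3 - g/3 (S(g, K) = 2 - ((g + K) - 30)/3 = 2 - ((K + g) - 30)/3 = 2 - (-30 + K + g)/3 = 2 + (10 - K/3 - g/3) = 12 - K/3 - g/3)
G = -432 (G = (17 - 5)²*(-3) = 12²*(-3) = 144*(-3) = -432)
S(11, -12)*G = (12 - ⅓*(-12) - ⅓*11)*(-432) = (12 + 4 - 11/3)*(-432) = (37/3)*(-432) = -5328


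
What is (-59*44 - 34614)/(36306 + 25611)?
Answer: -37210/61917 ≈ -0.60097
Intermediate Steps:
(-59*44 - 34614)/(36306 + 25611) = (-2596 - 34614)/61917 = -37210*1/61917 = -37210/61917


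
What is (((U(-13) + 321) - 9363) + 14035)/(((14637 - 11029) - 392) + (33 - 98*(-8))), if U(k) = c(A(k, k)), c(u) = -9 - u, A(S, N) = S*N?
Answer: 4815/4033 ≈ 1.1939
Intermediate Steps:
A(S, N) = N*S
U(k) = -9 - k² (U(k) = -9 - k*k = -9 - k²)
(((U(-13) + 321) - 9363) + 14035)/(((14637 - 11029) - 392) + (33 - 98*(-8))) = ((((-9 - 1*(-13)²) + 321) - 9363) + 14035)/(((14637 - 11029) - 392) + (33 - 98*(-8))) = ((((-9 - 1*169) + 321) - 9363) + 14035)/((3608 - 392) + (33 + 784)) = ((((-9 - 169) + 321) - 9363) + 14035)/(3216 + 817) = (((-178 + 321) - 9363) + 14035)/4033 = ((143 - 9363) + 14035)*(1/4033) = (-9220 + 14035)*(1/4033) = 4815*(1/4033) = 4815/4033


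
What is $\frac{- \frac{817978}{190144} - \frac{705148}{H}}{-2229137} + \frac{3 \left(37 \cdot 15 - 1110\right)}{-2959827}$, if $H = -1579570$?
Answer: $\frac{93180384950510165733}{165136602262806287832160} \approx 0.00056426$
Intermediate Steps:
$\frac{- \frac{817978}{190144} - \frac{705148}{H}}{-2229137} + \frac{3 \left(37 \cdot 15 - 1110\right)}{-2959827} = \frac{- \frac{817978}{190144} - \frac{705148}{-1579570}}{-2229137} + \frac{3 \left(37 \cdot 15 - 1110\right)}{-2959827} = \left(\left(-817978\right) \frac{1}{190144} - - \frac{352574}{789785}\right) \left(- \frac{1}{2229137}\right) + 3 \left(555 - 1110\right) \left(- \frac{1}{2959827}\right) = \left(- \frac{408989}{95072} + \frac{352574}{789785}\right) \left(- \frac{1}{2229137}\right) + 3 \left(-555\right) \left(- \frac{1}{2959827}\right) = \left(- \frac{289493462037}{75086439520}\right) \left(- \frac{1}{2229137}\right) - - \frac{555}{986609} = \frac{289493462037}{167377960532294240} + \frac{555}{986609} = \frac{93180384950510165733}{165136602262806287832160}$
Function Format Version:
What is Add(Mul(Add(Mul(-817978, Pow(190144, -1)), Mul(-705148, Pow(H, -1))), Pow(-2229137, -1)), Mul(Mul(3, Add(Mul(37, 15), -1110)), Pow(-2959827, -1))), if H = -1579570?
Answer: Rational(93180384950510165733, 165136602262806287832160) ≈ 0.00056426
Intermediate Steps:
Add(Mul(Add(Mul(-817978, Pow(190144, -1)), Mul(-705148, Pow(H, -1))), Pow(-2229137, -1)), Mul(Mul(3, Add(Mul(37, 15), -1110)), Pow(-2959827, -1))) = Add(Mul(Add(Mul(-817978, Pow(190144, -1)), Mul(-705148, Pow(-1579570, -1))), Pow(-2229137, -1)), Mul(Mul(3, Add(Mul(37, 15), -1110)), Pow(-2959827, -1))) = Add(Mul(Add(Mul(-817978, Rational(1, 190144)), Mul(-705148, Rational(-1, 1579570))), Rational(-1, 2229137)), Mul(Mul(3, Add(555, -1110)), Rational(-1, 2959827))) = Add(Mul(Add(Rational(-408989, 95072), Rational(352574, 789785)), Rational(-1, 2229137)), Mul(Mul(3, -555), Rational(-1, 2959827))) = Add(Mul(Rational(-289493462037, 75086439520), Rational(-1, 2229137)), Mul(-1665, Rational(-1, 2959827))) = Add(Rational(289493462037, 167377960532294240), Rational(555, 986609)) = Rational(93180384950510165733, 165136602262806287832160)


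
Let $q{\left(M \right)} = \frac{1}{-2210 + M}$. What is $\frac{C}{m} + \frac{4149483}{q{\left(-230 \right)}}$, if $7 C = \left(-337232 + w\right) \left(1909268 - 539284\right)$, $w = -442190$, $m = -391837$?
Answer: $- \frac{3967094625222776}{391837} \approx -1.0124 \cdot 10^{10}$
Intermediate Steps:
$C = -152542238464$ ($C = \frac{\left(-337232 - 442190\right) \left(1909268 - 539284\right)}{7} = \frac{\left(-779422\right) 1369984}{7} = \frac{1}{7} \left(-1067795669248\right) = -152542238464$)
$\frac{C}{m} + \frac{4149483}{q{\left(-230 \right)}} = - \frac{152542238464}{-391837} + \frac{4149483}{\frac{1}{-2210 - 230}} = \left(-152542238464\right) \left(- \frac{1}{391837}\right) + \frac{4149483}{\frac{1}{-2440}} = \frac{152542238464}{391837} + \frac{4149483}{- \frac{1}{2440}} = \frac{152542238464}{391837} + 4149483 \left(-2440\right) = \frac{152542238464}{391837} - 10124738520 = - \frac{3967094625222776}{391837}$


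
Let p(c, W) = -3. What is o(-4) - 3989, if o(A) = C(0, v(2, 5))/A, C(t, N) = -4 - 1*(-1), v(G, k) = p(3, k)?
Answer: -15953/4 ≈ -3988.3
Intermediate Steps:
v(G, k) = -3
C(t, N) = -3 (C(t, N) = -4 + 1 = -3)
o(A) = -3/A
o(-4) - 3989 = -3/(-4) - 3989 = -3*(-¼) - 3989 = ¾ - 3989 = -15953/4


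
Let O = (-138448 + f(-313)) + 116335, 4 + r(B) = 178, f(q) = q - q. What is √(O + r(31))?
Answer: I*√21939 ≈ 148.12*I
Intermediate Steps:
f(q) = 0
r(B) = 174 (r(B) = -4 + 178 = 174)
O = -22113 (O = (-138448 + 0) + 116335 = -138448 + 116335 = -22113)
√(O + r(31)) = √(-22113 + 174) = √(-21939) = I*√21939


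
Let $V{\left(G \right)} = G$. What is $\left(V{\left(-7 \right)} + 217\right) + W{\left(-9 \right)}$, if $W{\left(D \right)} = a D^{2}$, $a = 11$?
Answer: $1101$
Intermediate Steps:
$W{\left(D \right)} = 11 D^{2}$
$\left(V{\left(-7 \right)} + 217\right) + W{\left(-9 \right)} = \left(-7 + 217\right) + 11 \left(-9\right)^{2} = 210 + 11 \cdot 81 = 210 + 891 = 1101$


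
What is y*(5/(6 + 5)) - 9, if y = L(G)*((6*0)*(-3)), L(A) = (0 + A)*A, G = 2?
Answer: -9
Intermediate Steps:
L(A) = A² (L(A) = A*A = A²)
y = 0 (y = 2²*((6*0)*(-3)) = 4*(0*(-3)) = 4*0 = 0)
y*(5/(6 + 5)) - 9 = 0*(5/(6 + 5)) - 9 = 0*(5/11) - 9 = 0 - 9 = -9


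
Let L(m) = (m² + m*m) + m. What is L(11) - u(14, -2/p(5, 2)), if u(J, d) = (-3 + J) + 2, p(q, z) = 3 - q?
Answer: 240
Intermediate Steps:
u(J, d) = -1 + J
L(m) = m + 2*m² (L(m) = (m² + m²) + m = 2*m² + m = m + 2*m²)
L(11) - u(14, -2/p(5, 2)) = 11*(1 + 2*11) - (-1 + 14) = 11*(1 + 22) - 1*13 = 11*23 - 13 = 253 - 13 = 240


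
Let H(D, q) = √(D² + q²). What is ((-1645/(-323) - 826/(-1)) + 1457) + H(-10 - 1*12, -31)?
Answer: 739054/323 + 17*√5 ≈ 2326.1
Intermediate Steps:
((-1645/(-323) - 826/(-1)) + 1457) + H(-10 - 1*12, -31) = ((-1645/(-323) - 826/(-1)) + 1457) + √((-10 - 1*12)² + (-31)²) = ((-1645*(-1/323) - 826*(-1)) + 1457) + √((-10 - 12)² + 961) = ((1645/323 + 826) + 1457) + √((-22)² + 961) = (268443/323 + 1457) + √(484 + 961) = 739054/323 + √1445 = 739054/323 + 17*√5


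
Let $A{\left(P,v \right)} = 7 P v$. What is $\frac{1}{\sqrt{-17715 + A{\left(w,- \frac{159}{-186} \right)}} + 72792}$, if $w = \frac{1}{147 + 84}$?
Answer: $\frac{148932432}{10841125834981} - \frac{i \sqrt{74156936502}}{10841125834981} \approx 1.3738 \cdot 10^{-5} - 2.5119 \cdot 10^{-8} i$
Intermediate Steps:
$w = \frac{1}{231} \approx 0.004329$
$A{\left(P,v \right)} = 7 P v$
$\frac{1}{\sqrt{-17715 + A{\left(w,- \frac{159}{-186} \right)}} + 72792} = \frac{1}{\sqrt{-17715 + 7 \cdot \frac{1}{231} \left(- \frac{159}{-186}\right)} + 72792} = \frac{1}{\sqrt{-17715 + 7 \cdot \frac{1}{231} \left(\left(-159\right) \left(- \frac{1}{186}\right)\right)} + 72792} = \frac{1}{\sqrt{-17715 + 7 \cdot \frac{1}{231} \cdot \frac{53}{62}} + 72792} = \frac{1}{\sqrt{-17715 + \frac{53}{2046}} + 72792} = \frac{1}{\sqrt{- \frac{36244837}{2046}} + 72792} = \frac{1}{\frac{i \sqrt{74156936502}}{2046} + 72792} = \frac{1}{72792 + \frac{i \sqrt{74156936502}}{2046}}$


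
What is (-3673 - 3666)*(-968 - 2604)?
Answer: 26214908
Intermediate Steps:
(-3673 - 3666)*(-968 - 2604) = -7339*(-3572) = 26214908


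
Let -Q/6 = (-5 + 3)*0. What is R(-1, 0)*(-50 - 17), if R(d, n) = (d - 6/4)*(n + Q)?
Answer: 0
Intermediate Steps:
Q = 0 (Q = -6*(-5 + 3)*0 = -(-12)*0 = -6*0 = 0)
R(d, n) = n*(-3/2 + d) (R(d, n) = (d - 6/4)*(n + 0) = (d - 6*1/4)*n = (d - 3/2)*n = (-3/2 + d)*n = n*(-3/2 + d))
R(-1, 0)*(-50 - 17) = ((1/2)*0*(-3 + 2*(-1)))*(-50 - 17) = ((1/2)*0*(-3 - 2))*(-67) = ((1/2)*0*(-5))*(-67) = 0*(-67) = 0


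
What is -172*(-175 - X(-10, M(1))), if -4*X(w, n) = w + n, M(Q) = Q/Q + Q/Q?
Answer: 30444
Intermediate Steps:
M(Q) = 2 (M(Q) = 1 + 1 = 2)
X(w, n) = -n/4 - w/4 (X(w, n) = -(w + n)/4 = -(n + w)/4 = -n/4 - w/4)
-172*(-175 - X(-10, M(1))) = -172*(-175 - (-¼*2 - ¼*(-10))) = -172*(-175 - (-½ + 5/2)) = -172*(-175 - 1*2) = -172*(-175 - 2) = -172*(-177) = 30444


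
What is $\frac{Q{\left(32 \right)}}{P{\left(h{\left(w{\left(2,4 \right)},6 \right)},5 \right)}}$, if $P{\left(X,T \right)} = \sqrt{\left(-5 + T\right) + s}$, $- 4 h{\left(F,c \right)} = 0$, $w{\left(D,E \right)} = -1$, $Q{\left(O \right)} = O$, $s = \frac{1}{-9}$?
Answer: $- 96 i \approx - 96.0 i$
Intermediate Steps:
$s = - \frac{1}{9} \approx -0.11111$
$h{\left(F,c \right)} = 0$ ($h{\left(F,c \right)} = \left(- \frac{1}{4}\right) 0 = 0$)
$P{\left(X,T \right)} = \sqrt{- \frac{46}{9} + T}$ ($P{\left(X,T \right)} = \sqrt{\left(-5 + T\right) - \frac{1}{9}} = \sqrt{- \frac{46}{9} + T}$)
$\frac{Q{\left(32 \right)}}{P{\left(h{\left(w{\left(2,4 \right)},6 \right)},5 \right)}} = \frac{32}{\frac{1}{3} \sqrt{-46 + 9 \cdot 5}} = \frac{32}{\frac{1}{3} \sqrt{-46 + 45}} = \frac{32}{\frac{1}{3} \sqrt{-1}} = \frac{32}{\frac{1}{3} i} = 32 \left(- 3 i\right) = - 96 i$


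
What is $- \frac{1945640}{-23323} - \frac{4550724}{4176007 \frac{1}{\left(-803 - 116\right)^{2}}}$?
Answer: $- \frac{89630653849441492}{97397011261} \approx -9.2026 \cdot 10^{5}$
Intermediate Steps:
$- \frac{1945640}{-23323} - \frac{4550724}{4176007 \frac{1}{\left(-803 - 116\right)^{2}}} = \left(-1945640\right) \left(- \frac{1}{23323}\right) - \frac{4550724}{4176007 \frac{1}{\left(-919\right)^{2}}} = \frac{1945640}{23323} - \frac{4550724}{4176007 \cdot \frac{1}{844561}} = \frac{1945640}{23323} - \frac{4550724}{\frac{4176007}{844561}} = \frac{1945640}{23323} - \frac{3843364012164}{4176007} = - \frac{89630653849441492}{97397011261}$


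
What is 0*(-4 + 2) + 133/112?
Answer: 19/16 ≈ 1.1875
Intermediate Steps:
0*(-4 + 2) + 133/112 = 0*(-2) + (1/112)*133 = 0 + 19/16 = 19/16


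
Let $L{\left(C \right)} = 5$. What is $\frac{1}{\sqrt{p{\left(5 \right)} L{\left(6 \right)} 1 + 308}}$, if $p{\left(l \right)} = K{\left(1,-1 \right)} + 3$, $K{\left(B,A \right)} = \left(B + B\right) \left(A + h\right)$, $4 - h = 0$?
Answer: $\frac{\sqrt{353}}{353} \approx 0.053225$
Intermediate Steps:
$h = 4$ ($h = 4 - 0 = 4 + 0 = 4$)
$K{\left(B,A \right)} = 2 B \left(4 + A\right)$ ($K{\left(B,A \right)} = \left(B + B\right) \left(A + 4\right) = 2 B \left(4 + A\right)$)
$p{\left(l \right)} = 9$ ($p{\left(l \right)} = 2 \cdot 1 \left(4 - 1\right) + 3 = 2 \cdot 1 \cdot 3 + 3 = 6 + 3 = 9$)
$\frac{1}{\sqrt{p{\left(5 \right)} L{\left(6 \right)} 1 + 308}} = \frac{1}{\sqrt{9 \cdot 5 \cdot 1 + 308}} = \frac{1}{\sqrt{45 \cdot 1 + 308}} = \frac{1}{\sqrt{45 + 308}} = \frac{1}{\sqrt{353}} = \frac{\sqrt{353}}{353}$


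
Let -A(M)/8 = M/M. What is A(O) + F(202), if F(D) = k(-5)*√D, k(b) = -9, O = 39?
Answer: -8 - 9*√202 ≈ -135.91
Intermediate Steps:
F(D) = -9*√D
A(M) = -8 (A(M) = -8*M/M = -8*1 = -8)
A(O) + F(202) = -8 - 9*√202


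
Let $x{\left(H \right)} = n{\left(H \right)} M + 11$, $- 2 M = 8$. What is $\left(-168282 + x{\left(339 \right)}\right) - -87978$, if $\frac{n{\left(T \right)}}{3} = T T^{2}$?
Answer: $-467578921$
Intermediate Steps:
$M = -4$ ($M = \left(- \frac{1}{2}\right) 8 = -4$)
$n{\left(T \right)} = 3 T^{3}$ ($n{\left(T \right)} = 3 T T^{2} = 3 T^{3}$)
$x{\left(H \right)} = 11 - 12 H^{3}$ ($x{\left(H \right)} = 3 H^{3} \left(-4\right) + 11 = - 12 H^{3} + 11 = 11 - 12 H^{3}$)
$\left(-168282 + x{\left(339 \right)}\right) - -87978 = \left(-168282 + \left(11 - 12 \cdot 339^{3}\right)\right) - -87978 = \left(-168282 + \left(11 - 467498628\right)\right) + 87978 = \left(-168282 - 467498617\right) + 87978 = -467666899 + 87978 = -467578921$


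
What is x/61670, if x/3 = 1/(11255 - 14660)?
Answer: -1/69995450 ≈ -1.4287e-8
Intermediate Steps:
x = -1/1135 (x = 3/(11255 - 14660) = 3/(-3405) = 3*(-1/3405) = -1/1135 ≈ -0.00088106)
x/61670 = -1/1135/61670 = -1/1135*1/61670 = -1/69995450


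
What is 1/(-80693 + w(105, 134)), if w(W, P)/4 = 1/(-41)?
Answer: -41/3308417 ≈ -1.2393e-5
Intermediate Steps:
w(W, P) = -4/41 (w(W, P) = 4/(-41) = 4*(-1/41) = -4/41)
1/(-80693 + w(105, 134)) = 1/(-80693 - 4/41) = 1/(-3308417/41) = -41/3308417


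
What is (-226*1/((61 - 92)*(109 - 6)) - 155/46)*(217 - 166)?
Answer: -24710469/146878 ≈ -168.24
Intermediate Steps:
(-226*1/((61 - 92)*(109 - 6)) - 155/46)*(217 - 166) = (-226/(103*(-31)) - 155*1/46)*51 = (-226/(-3193) - 155/46)*51 = (-226*(-1/3193) - 155/46)*51 = (226/3193 - 155/46)*51 = -484519/146878*51 = -24710469/146878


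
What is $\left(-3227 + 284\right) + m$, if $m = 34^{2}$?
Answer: $-1787$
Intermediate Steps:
$m = 1156$
$\left(-3227 + 284\right) + m = \left(-3227 + 284\right) + 1156 = -2943 + 1156 = -1787$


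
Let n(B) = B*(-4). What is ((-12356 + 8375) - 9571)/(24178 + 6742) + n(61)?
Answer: -944754/3865 ≈ -244.44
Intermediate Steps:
n(B) = -4*B
((-12356 + 8375) - 9571)/(24178 + 6742) + n(61) = ((-12356 + 8375) - 9571)/(24178 + 6742) - 4*61 = (-3981 - 9571)/30920 - 244 = -13552*1/30920 - 244 = -1694/3865 - 244 = -944754/3865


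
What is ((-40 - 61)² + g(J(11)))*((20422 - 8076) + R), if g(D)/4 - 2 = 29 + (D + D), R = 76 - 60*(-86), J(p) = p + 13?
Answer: 184909894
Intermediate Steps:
J(p) = 13 + p
R = 5236 (R = 76 + 5160 = 5236)
g(D) = 124 + 8*D (g(D) = 8 + 4*(29 + (D + D)) = 8 + 4*(29 + 2*D) = 8 + (116 + 8*D) = 124 + 8*D)
((-40 - 61)² + g(J(11)))*((20422 - 8076) + R) = ((-40 - 61)² + (124 + 8*(13 + 11)))*((20422 - 8076) + 5236) = ((-101)² + (124 + 8*24))*(12346 + 5236) = (10201 + (124 + 192))*17582 = (10201 + 316)*17582 = 10517*17582 = 184909894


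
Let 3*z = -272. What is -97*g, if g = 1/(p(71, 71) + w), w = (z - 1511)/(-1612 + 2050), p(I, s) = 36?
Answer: -127458/42499 ≈ -2.9991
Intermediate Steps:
z = -272/3 (z = (⅓)*(-272) = -272/3 ≈ -90.667)
w = -4805/1314 (w = (-272/3 - 1511)/(-1612 + 2050) = -4805/3/438 = -4805/3*1/438 = -4805/1314 ≈ -3.6568)
g = 1314/42499 (g = 1/(36 - 4805/1314) = 1/(42499/1314) = 1314/42499 ≈ 0.030918)
-97*g = -97*1314/42499 = -127458/42499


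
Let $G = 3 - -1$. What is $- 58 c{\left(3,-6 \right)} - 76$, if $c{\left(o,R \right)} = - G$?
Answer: $156$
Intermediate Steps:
$G = 4$ ($G = 3 + 1 = 4$)
$c{\left(o,R \right)} = -4$ ($c{\left(o,R \right)} = \left(-1\right) 4 = -4$)
$- 58 c{\left(3,-6 \right)} - 76 = \left(-58\right) \left(-4\right) - 76 = 232 - 76 = 156$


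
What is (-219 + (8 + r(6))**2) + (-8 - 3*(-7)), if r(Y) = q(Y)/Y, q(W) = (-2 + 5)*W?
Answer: -85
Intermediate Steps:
q(W) = 3*W
r(Y) = 3 (r(Y) = (3*Y)/Y = 3)
(-219 + (8 + r(6))**2) + (-8 - 3*(-7)) = (-219 + (8 + 3)**2) + (-8 - 3*(-7)) = (-219 + 11**2) + (-8 + 21) = (-219 + 121) + 13 = -98 + 13 = -85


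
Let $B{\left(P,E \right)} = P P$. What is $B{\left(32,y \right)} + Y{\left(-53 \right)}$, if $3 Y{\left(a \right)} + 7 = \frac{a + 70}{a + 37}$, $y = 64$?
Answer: $\frac{16341}{16} \approx 1021.3$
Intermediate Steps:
$B{\left(P,E \right)} = P^{2}$
$Y{\left(a \right)} = - \frac{7}{3} + \frac{70 + a}{3 \left(37 + a\right)}$ ($Y{\left(a \right)} = - \frac{7}{3} + \frac{\left(a + 70\right) \frac{1}{a + 37}}{3} = - \frac{7}{3} + \frac{\left(70 + a\right) \frac{1}{37 + a}}{3} = - \frac{7}{3} + \frac{\frac{1}{37 + a} \left(70 + a\right)}{3} = - \frac{7}{3} + \frac{70 + a}{3 \left(37 + a\right)}$)
$B{\left(32,y \right)} + Y{\left(-53 \right)} = 32^{2} + \frac{-63 - -106}{37 - 53} = 1024 + \frac{-63 + 106}{-16} = 1024 - \frac{43}{16} = \frac{16341}{16}$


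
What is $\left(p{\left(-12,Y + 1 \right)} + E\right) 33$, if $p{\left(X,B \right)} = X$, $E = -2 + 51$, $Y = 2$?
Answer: $1221$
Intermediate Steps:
$E = 49$
$\left(p{\left(-12,Y + 1 \right)} + E\right) 33 = \left(-12 + 49\right) 33 = 37 \cdot 33 = 1221$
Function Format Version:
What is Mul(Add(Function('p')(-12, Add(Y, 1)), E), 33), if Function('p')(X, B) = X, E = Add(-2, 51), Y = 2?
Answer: 1221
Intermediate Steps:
E = 49
Mul(Add(Function('p')(-12, Add(Y, 1)), E), 33) = Mul(Add(-12, 49), 33) = Mul(37, 33) = 1221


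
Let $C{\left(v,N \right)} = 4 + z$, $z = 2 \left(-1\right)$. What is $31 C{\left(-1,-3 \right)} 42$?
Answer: $2604$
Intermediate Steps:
$z = -2$
$C{\left(v,N \right)} = 2$ ($C{\left(v,N \right)} = 4 - 2 = 2$)
$31 C{\left(-1,-3 \right)} 42 = 31 \cdot 2 \cdot 42 = 62 \cdot 42 = 2604$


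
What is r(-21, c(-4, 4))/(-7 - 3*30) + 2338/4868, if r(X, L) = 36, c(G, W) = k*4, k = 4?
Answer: 25769/236098 ≈ 0.10915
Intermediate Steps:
c(G, W) = 16 (c(G, W) = 4*4 = 16)
r(-21, c(-4, 4))/(-7 - 3*30) + 2338/4868 = 36/(-7 - 3*30) + 2338/4868 = 36/(-7 - 90) + 2338*(1/4868) = 36/(-97) + 1169/2434 = 36*(-1/97) + 1169/2434 = -36/97 + 1169/2434 = 25769/236098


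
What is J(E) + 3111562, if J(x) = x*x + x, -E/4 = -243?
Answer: 4057318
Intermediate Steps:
E = 972 (E = -4*(-243) = 972)
J(x) = x + x² (J(x) = x² + x = x + x²)
J(E) + 3111562 = 972*(1 + 972) + 3111562 = 972*973 + 3111562 = 945756 + 3111562 = 4057318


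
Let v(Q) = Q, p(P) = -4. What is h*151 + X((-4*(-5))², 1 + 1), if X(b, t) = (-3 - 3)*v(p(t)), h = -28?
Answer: -4204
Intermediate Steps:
X(b, t) = 24 (X(b, t) = (-3 - 3)*(-4) = -6*(-4) = 24)
h*151 + X((-4*(-5))², 1 + 1) = -28*151 + 24 = -4228 + 24 = -4204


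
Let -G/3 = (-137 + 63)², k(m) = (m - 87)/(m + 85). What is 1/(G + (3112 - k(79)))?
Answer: -41/545954 ≈ -7.5098e-5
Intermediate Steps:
k(m) = (-87 + m)/(85 + m)
G = -16428 (G = -3*(-137 + 63)² = -3*(-74)² = -3*5476 = -16428)
1/(G + (3112 - k(79))) = 1/(-16428 + (3112 - (-87 + 79)/(85 + 79))) = 1/(-16428 + (3112 - (-8)/164)) = 1/(-16428 + (3112 - 1*(-2/41))) = 1/(-16428 + (3112 + 2/41)) = 1/(-16428 + 127594/41) = 1/(-545954/41) = -41/545954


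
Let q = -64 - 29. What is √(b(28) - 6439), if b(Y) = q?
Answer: 2*I*√1633 ≈ 80.821*I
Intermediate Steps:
q = -93
b(Y) = -93
√(b(28) - 6439) = √(-93 - 6439) = √(-6532) = 2*I*√1633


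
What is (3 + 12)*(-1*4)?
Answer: -60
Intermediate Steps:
(3 + 12)*(-1*4) = 15*(-4) = -60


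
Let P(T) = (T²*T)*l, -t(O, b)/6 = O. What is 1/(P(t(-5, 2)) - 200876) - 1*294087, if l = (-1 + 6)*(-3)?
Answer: -178180255213/605876 ≈ -2.9409e+5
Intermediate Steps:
t(O, b) = -6*O
l = -15 (l = 5*(-3) = -15)
P(T) = -15*T³ (P(T) = (T²*T)*(-15) = T³*(-15) = -15*T³)
1/(P(t(-5, 2)) - 200876) - 1*294087 = 1/(-15*(-6*(-5))³ - 200876) - 1*294087 = 1/(-15*30³ - 200876) - 294087 = 1/(-15*27000 - 200876) - 294087 = 1/(-405000 - 200876) - 294087 = 1/(-605876) - 294087 = -1/605876 - 294087 = -178180255213/605876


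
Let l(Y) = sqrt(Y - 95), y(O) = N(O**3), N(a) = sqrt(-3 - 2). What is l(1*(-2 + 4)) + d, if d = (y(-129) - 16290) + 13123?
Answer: -3167 + I*sqrt(5) + I*sqrt(93) ≈ -3167.0 + 11.88*I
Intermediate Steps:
N(a) = I*sqrt(5) (N(a) = sqrt(-5) = I*sqrt(5))
y(O) = I*sqrt(5)
l(Y) = sqrt(-95 + Y)
d = -3167 + I*sqrt(5) (d = (I*sqrt(5) - 16290) + 13123 = (-16290 + I*sqrt(5)) + 13123 = -3167 + I*sqrt(5) ≈ -3167.0 + 2.2361*I)
l(1*(-2 + 4)) + d = sqrt(-95 + 1*(-2 + 4)) + (-3167 + I*sqrt(5)) = sqrt(-95 + 1*2) + (-3167 + I*sqrt(5)) = sqrt(-95 + 2) + (-3167 + I*sqrt(5)) = sqrt(-93) + (-3167 + I*sqrt(5)) = I*sqrt(93) + (-3167 + I*sqrt(5)) = -3167 + I*sqrt(5) + I*sqrt(93)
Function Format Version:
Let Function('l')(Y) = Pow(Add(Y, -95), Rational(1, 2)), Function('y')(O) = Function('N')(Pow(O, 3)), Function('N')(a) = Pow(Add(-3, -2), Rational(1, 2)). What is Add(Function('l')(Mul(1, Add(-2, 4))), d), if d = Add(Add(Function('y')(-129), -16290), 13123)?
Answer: Add(-3167, Mul(I, Pow(5, Rational(1, 2))), Mul(I, Pow(93, Rational(1, 2)))) ≈ Add(-3167.0, Mul(11.880, I))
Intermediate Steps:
Function('N')(a) = Mul(I, Pow(5, Rational(1, 2))) (Function('N')(a) = Pow(-5, Rational(1, 2)) = Mul(I, Pow(5, Rational(1, 2))))
Function('y')(O) = Mul(I, Pow(5, Rational(1, 2)))
Function('l')(Y) = Pow(Add(-95, Y), Rational(1, 2))
d = Add(-3167, Mul(I, Pow(5, Rational(1, 2)))) (d = Add(Add(Mul(I, Pow(5, Rational(1, 2))), -16290), 13123) = Add(Add(-16290, Mul(I, Pow(5, Rational(1, 2)))), 13123) = Add(-3167, Mul(I, Pow(5, Rational(1, 2)))) ≈ Add(-3167.0, Mul(2.2361, I)))
Add(Function('l')(Mul(1, Add(-2, 4))), d) = Add(Pow(Add(-95, Mul(1, Add(-2, 4))), Rational(1, 2)), Add(-3167, Mul(I, Pow(5, Rational(1, 2))))) = Add(Pow(Add(-95, Mul(1, 2)), Rational(1, 2)), Add(-3167, Mul(I, Pow(5, Rational(1, 2))))) = Add(Pow(Add(-95, 2), Rational(1, 2)), Add(-3167, Mul(I, Pow(5, Rational(1, 2))))) = Add(Pow(-93, Rational(1, 2)), Add(-3167, Mul(I, Pow(5, Rational(1, 2))))) = Add(Mul(I, Pow(93, Rational(1, 2))), Add(-3167, Mul(I, Pow(5, Rational(1, 2))))) = Add(-3167, Mul(I, Pow(5, Rational(1, 2))), Mul(I, Pow(93, Rational(1, 2))))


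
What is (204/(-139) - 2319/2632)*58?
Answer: -24918801/182924 ≈ -136.22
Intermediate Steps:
(204/(-139) - 2319/2632)*58 = (204*(-1/139) - 2319*1/2632)*58 = (-204/139 - 2319/2632)*58 = -859269/365848*58 = -24918801/182924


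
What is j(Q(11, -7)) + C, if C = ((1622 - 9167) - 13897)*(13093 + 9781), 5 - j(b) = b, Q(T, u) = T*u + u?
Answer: -490464219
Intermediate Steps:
Q(T, u) = u + T*u
j(b) = 5 - b
C = -490464308 (C = (-7545 - 13897)*22874 = -21442*22874 = -490464308)
j(Q(11, -7)) + C = (5 - (-7)*(1 + 11)) - 490464308 = (5 - (-7)*12) - 490464308 = (5 - 1*(-84)) - 490464308 = (5 + 84) - 490464308 = 89 - 490464308 = -490464219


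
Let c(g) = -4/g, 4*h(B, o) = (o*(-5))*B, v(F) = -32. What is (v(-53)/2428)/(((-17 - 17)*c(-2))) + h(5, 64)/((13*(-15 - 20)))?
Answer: 825702/939029 ≈ 0.87931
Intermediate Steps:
h(B, o) = -5*B*o/4 (h(B, o) = ((o*(-5))*B)/4 = ((-5*o)*B)/4 = (-5*B*o)/4 = -5*B*o/4)
(v(-53)/2428)/(((-17 - 17)*c(-2))) + h(5, 64)/((13*(-15 - 20))) = (-32/2428)/(((-17 - 17)*(-4/(-2)))) + (-5/4*5*64)/((13*(-15 - 20))) = (-32*1/2428)/((-(-136)*(-1)/2)) - 400/(13*(-35)) = -8/(607*((-34*2))) - 400/(-455) = -8/607/(-68) - 400*(-1/455) = -8/607*(-1/68) + 80/91 = 2/10319 + 80/91 = 825702/939029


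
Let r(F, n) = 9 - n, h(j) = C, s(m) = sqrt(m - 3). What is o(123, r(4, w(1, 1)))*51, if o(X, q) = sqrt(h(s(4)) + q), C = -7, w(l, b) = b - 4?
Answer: 51*sqrt(5) ≈ 114.04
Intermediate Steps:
w(l, b) = -4 + b
s(m) = sqrt(-3 + m)
h(j) = -7
o(X, q) = sqrt(-7 + q)
o(123, r(4, w(1, 1)))*51 = sqrt(-7 + (9 - (-4 + 1)))*51 = sqrt(-7 + (9 - 1*(-3)))*51 = sqrt(-7 + (9 + 3))*51 = sqrt(-7 + 12)*51 = sqrt(5)*51 = 51*sqrt(5)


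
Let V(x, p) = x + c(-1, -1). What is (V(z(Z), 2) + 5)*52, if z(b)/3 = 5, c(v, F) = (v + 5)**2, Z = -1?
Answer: 1872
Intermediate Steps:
c(v, F) = (5 + v)**2
z(b) = 15 (z(b) = 3*5 = 15)
V(x, p) = 16 + x (V(x, p) = x + (5 - 1)**2 = x + 4**2 = x + 16 = 16 + x)
(V(z(Z), 2) + 5)*52 = ((16 + 15) + 5)*52 = (31 + 5)*52 = 36*52 = 1872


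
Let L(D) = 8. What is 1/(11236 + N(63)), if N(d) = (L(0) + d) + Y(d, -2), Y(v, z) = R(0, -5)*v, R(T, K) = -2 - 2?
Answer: 1/11055 ≈ 9.0457e-5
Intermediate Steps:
R(T, K) = -4
Y(v, z) = -4*v
N(d) = 8 - 3*d (N(d) = (8 + d) - 4*d = 8 - 3*d)
1/(11236 + N(63)) = 1/(11236 + (8 - 3*63)) = 1/(11236 + (8 - 189)) = 1/(11236 - 181) = 1/11055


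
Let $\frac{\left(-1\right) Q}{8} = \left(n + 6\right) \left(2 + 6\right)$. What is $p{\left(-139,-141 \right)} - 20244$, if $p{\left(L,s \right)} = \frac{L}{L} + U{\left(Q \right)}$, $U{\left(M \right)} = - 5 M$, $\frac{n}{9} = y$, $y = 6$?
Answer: $-1043$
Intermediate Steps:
$n = 54$ ($n = 9 \cdot 6 = 54$)
$Q = -3840$ ($Q = - 8 \left(54 + 6\right) \left(2 + 6\right) = - 8 \cdot 60 \cdot 8 = \left(-8\right) 480 = -3840$)
$p{\left(L,s \right)} = 19201$ ($p{\left(L,s \right)} = \frac{L}{L} - -19200 = 1 + 19200 = 19201$)
$p{\left(-139,-141 \right)} - 20244 = 19201 - 20244 = -1043$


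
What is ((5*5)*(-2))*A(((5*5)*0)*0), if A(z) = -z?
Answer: 0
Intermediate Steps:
((5*5)*(-2))*A(((5*5)*0)*0) = ((5*5)*(-2))*(-(5*5)*0*0) = (25*(-2))*(-25*0*0) = -(-50)*0*0 = -(-50)*0 = -50*0 = 0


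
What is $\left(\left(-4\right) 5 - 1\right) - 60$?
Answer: $-81$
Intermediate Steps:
$\left(\left(-4\right) 5 - 1\right) - 60 = \left(-20 - 1\right) - 60 = -21 - 60 = -81$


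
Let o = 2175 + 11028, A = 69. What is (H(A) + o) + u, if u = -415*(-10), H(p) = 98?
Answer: 17451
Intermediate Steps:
u = 4150
o = 13203
(H(A) + o) + u = (98 + 13203) + 4150 = 13301 + 4150 = 17451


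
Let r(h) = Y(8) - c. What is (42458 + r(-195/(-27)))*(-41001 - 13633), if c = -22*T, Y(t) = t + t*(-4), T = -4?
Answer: -2313531364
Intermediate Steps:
Y(t) = -3*t (Y(t) = t - 4*t = -3*t)
c = 88 (c = -22*(-4) = 88)
r(h) = -112 (r(h) = -3*8 - 1*88 = -24 - 88 = -112)
(42458 + r(-195/(-27)))*(-41001 - 13633) = (42458 - 112)*(-41001 - 13633) = 42346*(-54634) = -2313531364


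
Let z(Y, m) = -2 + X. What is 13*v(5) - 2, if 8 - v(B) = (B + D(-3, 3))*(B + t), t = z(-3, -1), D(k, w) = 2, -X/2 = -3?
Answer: -717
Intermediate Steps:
X = 6 (X = -2*(-3) = 6)
z(Y, m) = 4 (z(Y, m) = -2 + 6 = 4)
t = 4
v(B) = 8 - (2 + B)*(4 + B) (v(B) = 8 - (B + 2)*(B + 4) = 8 - (2 + B)*(4 + B))
13*v(5) - 2 = 13*(5*(-6 - 1*5)) - 2 = 13*(5*(-6 - 5)) - 2 = 13*(5*(-11)) - 2 = 13*(-55) - 2 = -715 - 2 = -717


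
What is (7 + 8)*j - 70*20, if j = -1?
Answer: -1415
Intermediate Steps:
(7 + 8)*j - 70*20 = (7 + 8)*(-1) - 70*20 = 15*(-1) - 1400 = -15 - 1400 = -1415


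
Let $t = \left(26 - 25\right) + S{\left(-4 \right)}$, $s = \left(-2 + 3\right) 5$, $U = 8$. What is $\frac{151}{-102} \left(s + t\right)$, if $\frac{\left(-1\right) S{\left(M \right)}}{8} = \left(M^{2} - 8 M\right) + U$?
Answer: $\frac{1963}{3} \approx 654.33$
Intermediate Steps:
$S{\left(M \right)} = -64 - 8 M^{2} + 64 M$ ($S{\left(M \right)} = - 8 \left(\left(M^{2} - 8 M\right) + 8\right) = - 8 \left(8 + M^{2} - 8 M\right) = -64 - 8 M^{2} + 64 M$)
$s = 5$ ($s = 1 \cdot 5 = 5$)
$t = -447$ ($t = \left(26 - 25\right) - \left(320 + 128\right) = 1 - 448 = -447$)
$\frac{151}{-102} \left(s + t\right) = \frac{151}{-102} \left(5 - 447\right) = 151 \left(- \frac{1}{102}\right) \left(-442\right) = \left(- \frac{151}{102}\right) \left(-442\right) = \frac{1963}{3}$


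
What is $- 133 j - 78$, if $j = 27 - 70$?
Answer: $5641$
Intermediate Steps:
$j = -43$
$- 133 j - 78 = \left(-133\right) \left(-43\right) - 78 = 5719 - 78 = 5641$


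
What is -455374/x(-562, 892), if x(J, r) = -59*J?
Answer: -227687/16579 ≈ -13.733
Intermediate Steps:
-455374/x(-562, 892) = -455374/((-59*(-562))) = -455374/33158 = -455374*1/33158 = -227687/16579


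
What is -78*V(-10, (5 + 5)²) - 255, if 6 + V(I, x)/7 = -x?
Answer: 57621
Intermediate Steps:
V(I, x) = -42 - 7*x (V(I, x) = -42 + 7*(-x) = -42 - 7*x)
-78*V(-10, (5 + 5)²) - 255 = -78*(-42 - 7*(5 + 5)²) - 255 = -78*(-42 - 7*10²) - 255 = -78*(-42 - 7*100) - 255 = -78*(-42 - 700) - 255 = -78*(-742) - 255 = 57876 - 255 = 57621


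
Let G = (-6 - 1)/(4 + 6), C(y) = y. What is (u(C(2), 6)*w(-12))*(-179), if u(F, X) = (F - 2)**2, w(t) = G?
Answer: 0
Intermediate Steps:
G = -7/10 ≈ -0.70000
w(t) = -7/10
u(F, X) = (-2 + F)**2
(u(C(2), 6)*w(-12))*(-179) = ((-2 + 2)**2*(-7/10))*(-179) = (0**2*(-7/10))*(-179) = (0*(-7/10))*(-179) = 0*(-179) = 0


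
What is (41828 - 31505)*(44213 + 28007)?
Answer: 745527060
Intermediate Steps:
(41828 - 31505)*(44213 + 28007) = 10323*72220 = 745527060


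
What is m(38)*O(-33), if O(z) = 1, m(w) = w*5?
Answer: 190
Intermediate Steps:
m(w) = 5*w
m(38)*O(-33) = (5*38)*1 = 190*1 = 190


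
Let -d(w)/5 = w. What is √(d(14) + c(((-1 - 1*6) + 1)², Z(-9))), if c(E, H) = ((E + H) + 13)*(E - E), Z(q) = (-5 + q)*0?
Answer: I*√70 ≈ 8.3666*I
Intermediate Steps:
d(w) = -5*w
Z(q) = 0
c(E, H) = 0 (c(E, H) = (13 + E + H)*0 = 0)
√(d(14) + c(((-1 - 1*6) + 1)², Z(-9))) = √(-5*14 + 0) = √(-70 + 0) = √(-70) = I*√70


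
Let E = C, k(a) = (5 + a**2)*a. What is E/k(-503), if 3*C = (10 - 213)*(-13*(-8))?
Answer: 10556/190899063 ≈ 5.5296e-5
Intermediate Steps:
k(a) = a*(5 + a**2)
C = -21112/3 (C = ((10 - 213)*(-13*(-8)))/3 = (-203*104)/3 = (1/3)*(-21112) = -21112/3 ≈ -7037.3)
E = -21112/3 ≈ -7037.3
E/k(-503) = -21112*(-1/(503*(5 + (-503)**2)))/3 = -21112*(-1/(503*(5 + 253009)))/3 = -21112/(3*((-503*253014))) = -21112/3/(-127266042) = -21112/3*(-1/127266042) = 10556/190899063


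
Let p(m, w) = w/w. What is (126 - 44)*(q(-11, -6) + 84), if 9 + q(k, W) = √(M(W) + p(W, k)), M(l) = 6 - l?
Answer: 6150 + 82*√13 ≈ 6445.7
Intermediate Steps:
p(m, w) = 1
q(k, W) = -9 + √(7 - W) (q(k, W) = -9 + √((6 - W) + 1) = -9 + √(7 - W))
(126 - 44)*(q(-11, -6) + 84) = (126 - 44)*((-9 + √(7 - 1*(-6))) + 84) = 82*((-9 + √(7 + 6)) + 84) = 82*((-9 + √13) + 84) = 82*(75 + √13) = 6150 + 82*√13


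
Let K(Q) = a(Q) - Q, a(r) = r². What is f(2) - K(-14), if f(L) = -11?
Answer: -221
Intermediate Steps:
K(Q) = Q² - Q
f(2) - K(-14) = -11 - (-14)*(-1 - 14) = -11 - (-14)*(-15) = -11 - 1*210 = -11 - 210 = -221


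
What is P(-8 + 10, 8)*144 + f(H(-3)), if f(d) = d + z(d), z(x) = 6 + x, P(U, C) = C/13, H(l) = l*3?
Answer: 996/13 ≈ 76.615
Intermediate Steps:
H(l) = 3*l
P(U, C) = C/13 (P(U, C) = C*(1/13) = C/13)
f(d) = 6 + 2*d (f(d) = d + (6 + d) = 6 + 2*d)
P(-8 + 10, 8)*144 + f(H(-3)) = ((1/13)*8)*144 + (6 + 2*(3*(-3))) = (8/13)*144 + (6 + 2*(-9)) = 1152/13 + (6 - 18) = 1152/13 - 12 = 996/13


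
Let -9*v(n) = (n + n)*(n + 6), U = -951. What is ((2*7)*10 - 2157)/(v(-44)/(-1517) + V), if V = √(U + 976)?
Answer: -27538101/71609 ≈ -384.56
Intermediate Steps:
v(n) = -2*n*(6 + n)/9 (v(n) = -(n + n)*(n + 6)/9 = -2*n*(6 + n)/9)
V = 5 (V = √(-951 + 976) = √25 = 5)
((2*7)*10 - 2157)/(v(-44)/(-1517) + V) = ((2*7)*10 - 2157)/(-2/9*(-44)*(6 - 44)/(-1517) + 5) = (14*10 - 2157)/(-2/9*(-44)*(-38)*(-1/1517) + 5) = (140 - 2157)/(-3344/9*(-1/1517) + 5) = -2017/(3344/13653 + 5) = -2017/71609/13653 = -2017*13653/71609 = -27538101/71609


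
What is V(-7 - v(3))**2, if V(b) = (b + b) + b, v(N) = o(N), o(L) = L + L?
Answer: 1521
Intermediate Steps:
o(L) = 2*L
v(N) = 2*N
V(b) = 3*b (V(b) = 2*b + b = 3*b)
V(-7 - v(3))**2 = (3*(-7 - 2*3))**2 = (3*(-7 - 1*6))**2 = (3*(-7 - 6))**2 = (3*(-13))**2 = (-39)**2 = 1521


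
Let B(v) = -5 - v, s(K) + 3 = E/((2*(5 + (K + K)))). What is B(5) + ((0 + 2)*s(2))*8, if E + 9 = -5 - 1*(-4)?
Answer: -602/9 ≈ -66.889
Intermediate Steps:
E = -10 (E = -9 + (-5 - 1*(-4)) = -9 + (-5 + 4) = -9 - 1 = -10)
s(K) = -3 - 10/(10 + 4*K) (s(K) = -3 - 10*1/(2*(5 + (K + K))) = -3 - 10*1/(2*(5 + 2*K)) = -3 - 10/(10 + 4*K))
B(5) + ((0 + 2)*s(2))*8 = (-5 - 1*5) + ((0 + 2)*(2*(-10 - 3*2)/(5 + 2*2)))*8 = (-5 - 5) + (2*(2*(-10 - 6)/(5 + 4)))*8 = -10 + (2*(2*(-16)/9))*8 = -10 + (2*(2*(⅑)*(-16)))*8 = -10 + (2*(-32/9))*8 = -10 - 64/9*8 = -10 - 512/9 = -602/9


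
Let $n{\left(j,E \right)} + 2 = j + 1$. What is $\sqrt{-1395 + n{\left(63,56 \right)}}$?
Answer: $i \sqrt{1333} \approx 36.51 i$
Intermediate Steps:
$n{\left(j,E \right)} = -1 + j$ ($n{\left(j,E \right)} = -2 + \left(j + 1\right) = -2 + \left(1 + j\right) = -1 + j$)
$\sqrt{-1395 + n{\left(63,56 \right)}} = \sqrt{-1395 + \left(-1 + 63\right)} = \sqrt{-1395 + 62} = \sqrt{-1333} = i \sqrt{1333}$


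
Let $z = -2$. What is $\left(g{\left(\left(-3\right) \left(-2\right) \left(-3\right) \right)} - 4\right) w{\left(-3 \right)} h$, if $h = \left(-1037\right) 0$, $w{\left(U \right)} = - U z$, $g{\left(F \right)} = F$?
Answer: $0$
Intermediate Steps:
$w{\left(U \right)} = 2 U$ ($w{\left(U \right)} = - U \left(-2\right) = 2 U$)
$h = 0$
$\left(g{\left(\left(-3\right) \left(-2\right) \left(-3\right) \right)} - 4\right) w{\left(-3 \right)} h = \left(\left(-3\right) \left(-2\right) \left(-3\right) - 4\right) 2 \left(-3\right) 0 = \left(6 \left(-3\right) - 4\right) \left(-6\right) 0 = \left(-18 - 4\right) \left(-6\right) 0 = \left(-22\right) \left(-6\right) 0 = 132 \cdot 0 = 0$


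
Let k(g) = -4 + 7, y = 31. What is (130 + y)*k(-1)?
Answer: 483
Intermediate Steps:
k(g) = 3
(130 + y)*k(-1) = (130 + 31)*3 = 161*3 = 483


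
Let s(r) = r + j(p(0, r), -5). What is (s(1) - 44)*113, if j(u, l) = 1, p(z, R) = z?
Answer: -4746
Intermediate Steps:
s(r) = 1 + r (s(r) = r + 1 = 1 + r)
(s(1) - 44)*113 = ((1 + 1) - 44)*113 = (2 - 44)*113 = -42*113 = -4746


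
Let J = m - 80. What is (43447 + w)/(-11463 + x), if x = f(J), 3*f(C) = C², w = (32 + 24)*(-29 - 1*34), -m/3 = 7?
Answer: -119757/24188 ≈ -4.9511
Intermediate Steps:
m = -21 (m = -3*7 = -21)
w = -3528 (w = 56*(-29 - 34) = 56*(-63) = -3528)
J = -101 (J = -21 - 80 = -101)
f(C) = C²/3
x = 10201/3 (x = (⅓)*(-101)² = (⅓)*10201 = 10201/3 ≈ 3400.3)
(43447 + w)/(-11463 + x) = (43447 - 3528)/(-11463 + 10201/3) = 39919/(-24188/3) = 39919*(-3/24188) = -119757/24188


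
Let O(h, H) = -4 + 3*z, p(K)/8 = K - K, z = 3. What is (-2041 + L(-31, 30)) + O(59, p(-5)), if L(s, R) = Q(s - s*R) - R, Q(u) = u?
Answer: -1167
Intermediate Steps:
p(K) = 0 (p(K) = 8*(K - K) = 8*0 = 0)
O(h, H) = 5 (O(h, H) = -4 + 3*3 = -4 + 9 = 5)
L(s, R) = s - R - R*s (L(s, R) = (s - s*R) - R = (s - R*s) - R = s - R - R*s)
(-2041 + L(-31, 30)) + O(59, p(-5)) = (-2041 + (-31 - 1*30 - 1*30*(-31))) + 5 = (-2041 + (-31 - 30 + 930)) + 5 = (-2041 + 869) + 5 = -1172 + 5 = -1167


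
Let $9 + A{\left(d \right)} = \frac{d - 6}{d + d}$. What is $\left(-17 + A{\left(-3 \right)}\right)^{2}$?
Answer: $\frac{2401}{4} \approx 600.25$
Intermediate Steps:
$A{\left(d \right)} = -9 + \frac{-6 + d}{2 d}$ ($A{\left(d \right)} = -9 + \frac{d - 6}{d + d} = -9 + \frac{-6 + d}{2 d}$)
$\left(-17 + A{\left(-3 \right)}\right)^{2} = \left(-17 - \left(\frac{17}{2} + \frac{3}{-3}\right)\right)^{2} = \left(-17 - \frac{15}{2}\right)^{2} = \left(- \frac{49}{2}\right)^{2} = \frac{2401}{4}$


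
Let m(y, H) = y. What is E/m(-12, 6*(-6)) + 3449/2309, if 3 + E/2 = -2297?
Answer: 2665697/6927 ≈ 384.83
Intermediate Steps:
E = -4600 (E = -6 + 2*(-2297) = -6 - 4594 = -4600)
E/m(-12, 6*(-6)) + 3449/2309 = -4600/(-12) + 3449/2309 = -4600*(-1/12) + 3449*(1/2309) = 1150/3 + 3449/2309 = 2665697/6927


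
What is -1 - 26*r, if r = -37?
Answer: 961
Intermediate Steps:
-1 - 26*r = -1 - 26*(-37) = -1 + 962 = 961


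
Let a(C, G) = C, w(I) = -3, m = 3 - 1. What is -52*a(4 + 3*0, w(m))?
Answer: -208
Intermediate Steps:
m = 2
-52*a(4 + 3*0, w(m)) = -52*(4 + 3*0) = -52*(4 + 0) = -52*4 = -208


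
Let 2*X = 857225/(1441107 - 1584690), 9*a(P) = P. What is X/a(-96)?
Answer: 857225/3063104 ≈ 0.27985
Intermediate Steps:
a(P) = P/9
X = -857225/287166 (X = (857225/(1441107 - 1584690))/2 = (857225/(-143583))/2 = (857225*(-1/143583))/2 = (½)*(-857225/143583) = -857225/287166 ≈ -2.9851)
X/a(-96) = -857225/(287166*((⅑)*(-96))) = -857225/(287166*(-32/3)) = -857225/287166*(-3/32) = 857225/3063104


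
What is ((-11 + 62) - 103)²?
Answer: 2704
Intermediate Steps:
((-11 + 62) - 103)² = (51 - 103)² = (-52)² = 2704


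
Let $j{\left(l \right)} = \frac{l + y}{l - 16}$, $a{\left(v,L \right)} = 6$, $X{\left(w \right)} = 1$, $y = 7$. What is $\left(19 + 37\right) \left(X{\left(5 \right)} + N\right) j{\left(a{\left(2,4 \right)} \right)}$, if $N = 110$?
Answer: $- \frac{40404}{5} \approx -8080.8$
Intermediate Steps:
$j{\left(l \right)} = \frac{7 + l}{-16 + l}$ ($j{\left(l \right)} = \frac{l + 7}{l - 16} = \frac{7 + l}{-16 + l}$)
$\left(19 + 37\right) \left(X{\left(5 \right)} + N\right) j{\left(a{\left(2,4 \right)} \right)} = \left(19 + 37\right) \left(1 + 110\right) \frac{7 + 6}{-16 + 6} = 56 \cdot 111 \frac{1}{-10} \cdot 13 = 6216 \left(\left(- \frac{1}{10}\right) 13\right) = 6216 \left(- \frac{13}{10}\right) = - \frac{40404}{5}$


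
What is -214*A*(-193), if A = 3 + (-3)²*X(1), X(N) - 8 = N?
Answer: 3469368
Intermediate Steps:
X(N) = 8 + N
A = 84 (A = 3 + (-3)²*(8 + 1) = 3 + 9*9 = 3 + 81 = 84)
-214*A*(-193) = -214*84*(-193) = -17976*(-193) = 3469368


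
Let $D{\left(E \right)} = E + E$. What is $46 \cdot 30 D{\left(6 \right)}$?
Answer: $16560$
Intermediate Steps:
$D{\left(E \right)} = 2 E$
$46 \cdot 30 D{\left(6 \right)} = 46 \cdot 30 \cdot 2 \cdot 6 = 1380 \cdot 12 = 16560$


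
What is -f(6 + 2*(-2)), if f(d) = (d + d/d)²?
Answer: -9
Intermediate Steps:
f(d) = (1 + d)² (f(d) = (d + 1)² = (1 + d)²)
-f(6 + 2*(-2)) = -(1 + (6 + 2*(-2)))² = -(1 + (6 - 4))² = -(1 + 2)² = -1*3² = -1*9 = -9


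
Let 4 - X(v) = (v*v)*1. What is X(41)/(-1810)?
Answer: 1677/1810 ≈ 0.92652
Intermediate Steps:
X(v) = 4 - v² (X(v) = 4 - v*v = 4 - v²)
X(41)/(-1810) = (4 - 1*41²)/(-1810) = (4 - 1*1681)*(-1/1810) = (4 - 1681)*(-1/1810) = -1677*(-1/1810) = 1677/1810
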